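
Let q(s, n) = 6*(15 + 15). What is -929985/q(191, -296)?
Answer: -61999/12 ≈ -5166.6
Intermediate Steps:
q(s, n) = 180 (q(s, n) = 6*30 = 180)
-929985/q(191, -296) = -929985/180 = -929985*1/180 = -61999/12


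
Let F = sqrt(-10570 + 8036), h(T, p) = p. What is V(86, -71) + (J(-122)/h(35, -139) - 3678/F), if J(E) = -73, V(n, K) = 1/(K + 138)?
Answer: 5030/9313 + 1839*I*sqrt(2534)/1267 ≈ 0.5401 + 73.065*I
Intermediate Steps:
V(n, K) = 1/(138 + K)
F = I*sqrt(2534) (F = sqrt(-2534) = I*sqrt(2534) ≈ 50.339*I)
V(86, -71) + (J(-122)/h(35, -139) - 3678/F) = 1/(138 - 71) + (-73/(-139) - 3678*(-I*sqrt(2534)/2534)) = 1/67 + (-73*(-1/139) - (-1839)*I*sqrt(2534)/1267) = 1/67 + (73/139 + 1839*I*sqrt(2534)/1267) = 5030/9313 + 1839*I*sqrt(2534)/1267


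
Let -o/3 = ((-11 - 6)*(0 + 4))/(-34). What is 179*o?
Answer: -1074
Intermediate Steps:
o = -6 (o = -3*(-11 - 6)*(0 + 4)/(-34) = -3*(-17*4)*(-1)/34 = -(-204)*(-1)/34 = -3*2 = -6)
179*o = 179*(-6) = -1074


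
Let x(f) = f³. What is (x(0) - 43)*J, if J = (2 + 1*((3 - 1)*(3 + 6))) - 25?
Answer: 215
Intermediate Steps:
J = -5 (J = (2 + 1*(2*9)) - 25 = (2 + 1*18) - 25 = (2 + 18) - 25 = 20 - 25 = -5)
(x(0) - 43)*J = (0³ - 43)*(-5) = (0 - 43)*(-5) = -43*(-5) = 215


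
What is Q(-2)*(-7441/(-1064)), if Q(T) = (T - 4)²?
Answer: 9567/38 ≈ 251.76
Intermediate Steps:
Q(T) = (-4 + T)²
Q(-2)*(-7441/(-1064)) = (-4 - 2)²*(-7441/(-1064)) = (-6)²*(-7441*(-1/1064)) = 36*(1063/152) = 9567/38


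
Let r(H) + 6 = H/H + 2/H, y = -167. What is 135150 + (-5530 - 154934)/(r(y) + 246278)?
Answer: 5558366855862/41127589 ≈ 1.3515e+5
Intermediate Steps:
r(H) = -5 + 2/H (r(H) = -6 + (H/H + 2/H) = -6 + (1 + 2/H) = -5 + 2/H)
135150 + (-5530 - 154934)/(r(y) + 246278) = 135150 + (-5530 - 154934)/((-5 + 2/(-167)) + 246278) = 135150 - 160464/((-5 + 2*(-1/167)) + 246278) = 135150 - 160464/((-5 - 2/167) + 246278) = 135150 - 160464/(-837/167 + 246278) = 135150 - 160464/41127589/167 = 135150 - 160464*167/41127589 = 135150 - 26797488/41127589 = 5558366855862/41127589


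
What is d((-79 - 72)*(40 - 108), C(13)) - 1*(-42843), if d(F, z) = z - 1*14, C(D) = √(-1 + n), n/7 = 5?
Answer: 42829 + √34 ≈ 42835.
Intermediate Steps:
n = 35 (n = 7*5 = 35)
C(D) = √34 (C(D) = √(-1 + 35) = √34)
d(F, z) = -14 + z (d(F, z) = z - 14 = -14 + z)
d((-79 - 72)*(40 - 108), C(13)) - 1*(-42843) = (-14 + √34) - 1*(-42843) = (-14 + √34) + 42843 = 42829 + √34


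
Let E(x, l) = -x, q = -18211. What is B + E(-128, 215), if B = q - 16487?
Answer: -34570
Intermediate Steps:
B = -34698 (B = -18211 - 16487 = -34698)
B + E(-128, 215) = -34698 - 1*(-128) = -34698 + 128 = -34570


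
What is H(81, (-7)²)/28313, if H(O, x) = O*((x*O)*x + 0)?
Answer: 15752961/28313 ≈ 556.39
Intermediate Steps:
H(O, x) = O²*x² (H(O, x) = O*((O*x)*x + 0) = O*(O*x² + 0) = O*(O*x²) = O²*x²)
H(81, (-7)²)/28313 = (81²*((-7)²)²)/28313 = (6561*49²)*(1/28313) = (6561*2401)*(1/28313) = 15752961*(1/28313) = 15752961/28313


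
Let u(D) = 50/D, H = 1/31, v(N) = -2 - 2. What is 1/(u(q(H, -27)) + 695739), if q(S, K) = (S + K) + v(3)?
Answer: 96/66790789 ≈ 1.4373e-6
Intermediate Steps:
v(N) = -4
H = 1/31 ≈ 0.032258
q(S, K) = -4 + K + S (q(S, K) = (S + K) - 4 = (K + S) - 4 = -4 + K + S)
1/(u(q(H, -27)) + 695739) = 1/(50/(-4 - 27 + 1/31) + 695739) = 1/(50/(-960/31) + 695739) = 1/(50*(-31/960) + 695739) = 1/(-155/96 + 695739) = 1/(66790789/96) = 96/66790789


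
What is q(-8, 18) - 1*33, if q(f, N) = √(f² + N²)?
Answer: -33 + 2*√97 ≈ -13.302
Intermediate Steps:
q(f, N) = √(N² + f²)
q(-8, 18) - 1*33 = √(18² + (-8)²) - 1*33 = √(324 + 64) - 33 = √388 - 33 = 2*√97 - 33 = -33 + 2*√97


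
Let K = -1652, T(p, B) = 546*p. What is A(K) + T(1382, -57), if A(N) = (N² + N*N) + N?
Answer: 6211128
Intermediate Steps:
A(N) = N + 2*N² (A(N) = (N² + N²) + N = 2*N² + N = N + 2*N²)
A(K) + T(1382, -57) = -1652*(1 + 2*(-1652)) + 546*1382 = -1652*(1 - 3304) + 754572 = -1652*(-3303) + 754572 = 5456556 + 754572 = 6211128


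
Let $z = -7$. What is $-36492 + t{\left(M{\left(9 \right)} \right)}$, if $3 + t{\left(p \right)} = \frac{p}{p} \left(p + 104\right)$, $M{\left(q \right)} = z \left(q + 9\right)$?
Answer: $-36517$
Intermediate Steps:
$M{\left(q \right)} = -63 - 7 q$ ($M{\left(q \right)} = - 7 \left(q + 9\right) = - 7 \left(9 + q\right) = -63 - 7 q$)
$t{\left(p \right)} = 101 + p$ ($t{\left(p \right)} = -3 + \frac{p}{p} \left(p + 104\right) = -3 + 1 \left(104 + p\right) = -3 + \left(104 + p\right) = 101 + p$)
$-36492 + t{\left(M{\left(9 \right)} \right)} = -36492 + \left(101 - 126\right) = -36492 - 25 = -36517$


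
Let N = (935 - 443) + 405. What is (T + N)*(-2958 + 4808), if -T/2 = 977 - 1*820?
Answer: 1078550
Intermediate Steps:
N = 897 (N = 492 + 405 = 897)
T = -314 (T = -2*(977 - 1*820) = -2*(977 - 820) = -2*157 = -314)
(T + N)*(-2958 + 4808) = (-314 + 897)*(-2958 + 4808) = 583*1850 = 1078550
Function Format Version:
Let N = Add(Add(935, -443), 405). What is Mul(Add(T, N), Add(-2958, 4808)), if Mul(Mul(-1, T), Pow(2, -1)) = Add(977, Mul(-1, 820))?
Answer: 1078550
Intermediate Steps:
N = 897 (N = Add(492, 405) = 897)
T = -314 (T = Mul(-2, Add(977, Mul(-1, 820))) = Mul(-2, Add(977, -820)) = Mul(-2, 157) = -314)
Mul(Add(T, N), Add(-2958, 4808)) = Mul(Add(-314, 897), Add(-2958, 4808)) = Mul(583, 1850) = 1078550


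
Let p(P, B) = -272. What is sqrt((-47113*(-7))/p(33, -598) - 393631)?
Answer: 3*I*sqrt(202861799)/68 ≈ 628.37*I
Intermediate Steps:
sqrt((-47113*(-7))/p(33, -598) - 393631) = sqrt(-47113*(-7)/(-272) - 393631) = sqrt(329791*(-1/272) - 393631) = sqrt(-329791/272 - 393631) = sqrt(-107397423/272) = 3*I*sqrt(202861799)/68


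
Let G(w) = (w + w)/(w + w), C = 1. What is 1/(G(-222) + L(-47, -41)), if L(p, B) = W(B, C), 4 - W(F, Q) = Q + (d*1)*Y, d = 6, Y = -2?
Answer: 1/16 ≈ 0.062500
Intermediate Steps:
W(F, Q) = 16 - Q (W(F, Q) = 4 - (Q + (6*1)*(-2)) = 4 - (Q + 6*(-2)) = 4 - (Q - 12) = 4 - (-12 + Q) = 4 + (12 - Q) = 16 - Q)
L(p, B) = 15 (L(p, B) = 16 - 1*1 = 16 - 1 = 15)
G(w) = 1 (G(w) = (2*w)/((2*w)) = (2*w)*(1/(2*w)) = 1)
1/(G(-222) + L(-47, -41)) = 1/(1 + 15) = 1/16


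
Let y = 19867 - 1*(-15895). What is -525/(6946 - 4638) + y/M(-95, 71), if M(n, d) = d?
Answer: 82501421/163868 ≈ 503.46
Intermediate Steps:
y = 35762 (y = 19867 + 15895 = 35762)
-525/(6946 - 4638) + y/M(-95, 71) = -525/(6946 - 4638) + 35762/71 = -525/2308 + 35762*(1/71) = -525*1/2308 + 35762/71 = -525/2308 + 35762/71 = 82501421/163868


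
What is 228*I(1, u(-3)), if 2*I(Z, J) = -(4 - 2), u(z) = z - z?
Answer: -228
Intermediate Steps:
u(z) = 0
I(Z, J) = -1 (I(Z, J) = (-(4 - 2))/2 = (-1*2)/2 = (½)*(-2) = -1)
228*I(1, u(-3)) = 228*(-1) = -228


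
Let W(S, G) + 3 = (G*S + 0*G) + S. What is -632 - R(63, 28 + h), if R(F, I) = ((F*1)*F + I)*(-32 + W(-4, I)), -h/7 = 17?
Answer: -1260982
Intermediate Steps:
h = -119 (h = -7*17 = -119)
W(S, G) = -3 + S + G*S (W(S, G) = -3 + ((G*S + 0*G) + S) = -3 + ((G*S + 0) + S) = -3 + (G*S + S) = -3 + (S + G*S) = -3 + S + G*S)
R(F, I) = (-39 - 4*I)*(I + F²) (R(F, I) = ((F*1)*F + I)*(-32 + (-3 - 4 + I*(-4))) = (F*F + I)*(-32 + (-3 - 4 - 4*I)) = (F² + I)*(-32 + (-7 - 4*I)) = (I + F²)*(-39 - 4*I) = (-39 - 4*I)*(I + F²))
-632 - R(63, 28 + h) = -632 - (-39*(28 - 119) - 39*63² - 4*(28 - 119)² - 4*(28 - 119)*63²) = -632 - (-39*(-91) - 39*3969 - 4*(-91)² - 4*(-91)*3969) = -632 - (3549 - 154791 - 4*8281 + 1444716) = -632 - (3549 - 154791 - 33124 + 1444716) = -632 - 1*1260350 = -632 - 1260350 = -1260982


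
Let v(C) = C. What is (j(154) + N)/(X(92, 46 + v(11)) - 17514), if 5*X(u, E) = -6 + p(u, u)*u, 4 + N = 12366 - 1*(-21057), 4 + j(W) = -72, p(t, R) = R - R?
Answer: -166715/87576 ≈ -1.9037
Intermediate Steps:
p(t, R) = 0
j(W) = -76 (j(W) = -4 - 72 = -76)
N = 33419 (N = -4 + (12366 - 1*(-21057)) = -4 + (12366 + 21057) = -4 + 33423 = 33419)
X(u, E) = -6/5 (X(u, E) = (-6 + 0*u)/5 = (-6 + 0)/5 = (⅕)*(-6) = -6/5)
(j(154) + N)/(X(92, 46 + v(11)) - 17514) = (-76 + 33419)/(-6/5 - 17514) = 33343/(-87576/5) = 33343*(-5/87576) = -166715/87576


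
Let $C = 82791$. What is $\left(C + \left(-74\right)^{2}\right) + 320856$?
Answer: $409123$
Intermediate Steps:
$\left(C + \left(-74\right)^{2}\right) + 320856 = \left(82791 + \left(-74\right)^{2}\right) + 320856 = \left(82791 + 5476\right) + 320856 = 88267 + 320856 = 409123$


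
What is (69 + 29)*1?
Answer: 98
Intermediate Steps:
(69 + 29)*1 = 98*1 = 98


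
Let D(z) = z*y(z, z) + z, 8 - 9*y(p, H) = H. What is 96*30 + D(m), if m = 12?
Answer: 8660/3 ≈ 2886.7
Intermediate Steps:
y(p, H) = 8/9 - H/9
D(z) = z + z*(8/9 - z/9) (D(z) = z*(8/9 - z/9) + z = z + z*(8/9 - z/9))
96*30 + D(m) = 96*30 + (⅑)*12*(17 - 1*12) = 2880 + (⅑)*12*(17 - 12) = 2880 + (⅑)*12*5 = 2880 + 20/3 = 8660/3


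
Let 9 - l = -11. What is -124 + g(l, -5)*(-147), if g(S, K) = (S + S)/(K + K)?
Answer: 464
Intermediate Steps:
l = 20 (l = 9 - 1*(-11) = 9 + 11 = 20)
g(S, K) = S/K (g(S, K) = (2*S)/((2*K)) = (2*S)*(1/(2*K)) = S/K)
-124 + g(l, -5)*(-147) = -124 + (20/(-5))*(-147) = -124 + (20*(-1/5))*(-147) = -124 - 4*(-147) = -124 + 588 = 464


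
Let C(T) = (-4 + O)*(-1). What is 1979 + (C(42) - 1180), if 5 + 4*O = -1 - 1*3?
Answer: 3221/4 ≈ 805.25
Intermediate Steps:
O = -9/4 (O = -5/4 + (-1 - 1*3)/4 = -5/4 + (-1 - 3)/4 = -5/4 + (¼)*(-4) = -5/4 - 1 = -9/4 ≈ -2.2500)
C(T) = 25/4 (C(T) = (-4 - 9/4)*(-1) = -25/4*(-1) = 25/4)
1979 + (C(42) - 1180) = 1979 + (25/4 - 1180) = 1979 - 4695/4 = 3221/4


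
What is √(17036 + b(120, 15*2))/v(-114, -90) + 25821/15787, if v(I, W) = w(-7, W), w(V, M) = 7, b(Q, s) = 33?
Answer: 25821/15787 + 13*√101/7 ≈ 20.300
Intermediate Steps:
v(I, W) = 7
√(17036 + b(120, 15*2))/v(-114, -90) + 25821/15787 = √(17036 + 33)/7 + 25821/15787 = √17069*(⅐) + 25821*(1/15787) = (13*√101)*(⅐) + 25821/15787 = 13*√101/7 + 25821/15787 = 25821/15787 + 13*√101/7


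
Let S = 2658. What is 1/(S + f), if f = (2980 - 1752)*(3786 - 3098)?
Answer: 1/847522 ≈ 1.1799e-6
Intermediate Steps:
f = 844864 (f = 1228*688 = 844864)
1/(S + f) = 1/(2658 + 844864) = 1/847522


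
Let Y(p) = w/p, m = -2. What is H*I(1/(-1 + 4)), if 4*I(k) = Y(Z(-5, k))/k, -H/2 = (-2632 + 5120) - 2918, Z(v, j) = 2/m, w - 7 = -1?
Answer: -3870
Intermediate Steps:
w = 6 (w = 7 - 1 = 6)
Z(v, j) = -1 (Z(v, j) = 2/(-2) = 2*(-½) = -1)
H = 860 (H = -2*((-2632 + 5120) - 2918) = -2*(2488 - 2918) = -2*(-430) = 860)
Y(p) = 6/p
I(k) = -3/(2*k) (I(k) = ((6/(-1))/k)/4 = ((6*(-1))/k)/4 = (-6/k)/4 = -3/(2*k))
H*I(1/(-1 + 4)) = 860*(-3/(2*(1/(-1 + 4)))) = 860*(-3/(2*(1/3))) = 860*(-3/(2*⅓)) = 860*(-3/2*3) = 860*(-9/2) = -3870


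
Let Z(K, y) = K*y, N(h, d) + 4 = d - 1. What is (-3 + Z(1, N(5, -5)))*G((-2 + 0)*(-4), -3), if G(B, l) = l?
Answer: 39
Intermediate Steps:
N(h, d) = -5 + d (N(h, d) = -4 + (d - 1) = -4 + (-1 + d) = -5 + d)
(-3 + Z(1, N(5, -5)))*G((-2 + 0)*(-4), -3) = (-3 + 1*(-5 - 5))*(-3) = (-3 + 1*(-10))*(-3) = (-3 - 10)*(-3) = -13*(-3) = 39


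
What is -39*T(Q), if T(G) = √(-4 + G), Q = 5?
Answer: -39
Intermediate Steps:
-39*T(Q) = -39*√(-4 + 5) = -39*√1 = -39*1 = -39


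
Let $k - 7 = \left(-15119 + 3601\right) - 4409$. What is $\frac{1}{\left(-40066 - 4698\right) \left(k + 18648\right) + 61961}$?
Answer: $- \frac{1}{122054231} \approx -8.1931 \cdot 10^{-9}$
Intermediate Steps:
$k = -15920$ ($k = 7 + \left(\left(-15119 + 3601\right) - 4409\right) = 7 - 15927 = -15920$)
$\frac{1}{\left(-40066 - 4698\right) \left(k + 18648\right) + 61961} = \frac{1}{\left(-40066 - 4698\right) \left(-15920 + 18648\right) + 61961} = \frac{1}{\left(-44764\right) 2728 + 61961} = \frac{1}{-122116192 + 61961} = \frac{1}{-122054231} = - \frac{1}{122054231}$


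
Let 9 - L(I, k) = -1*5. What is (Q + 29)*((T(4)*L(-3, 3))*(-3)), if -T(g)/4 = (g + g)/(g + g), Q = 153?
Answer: 30576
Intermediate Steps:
L(I, k) = 14 (L(I, k) = 9 - (-1)*5 = 9 - 1*(-5) = 9 + 5 = 14)
T(g) = -4 (T(g) = -4*(g + g)/(g + g) = -4*2*g/(2*g) = -4*2*g*1/(2*g) = -4*1 = -4)
(Q + 29)*((T(4)*L(-3, 3))*(-3)) = (153 + 29)*(-4*14*(-3)) = 182*(-56*(-3)) = 182*168 = 30576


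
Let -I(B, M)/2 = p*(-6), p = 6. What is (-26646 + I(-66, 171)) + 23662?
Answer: -2912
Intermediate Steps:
I(B, M) = 72 (I(B, M) = -12*(-6) = -2*(-36) = 72)
(-26646 + I(-66, 171)) + 23662 = (-26646 + 72) + 23662 = -26574 + 23662 = -2912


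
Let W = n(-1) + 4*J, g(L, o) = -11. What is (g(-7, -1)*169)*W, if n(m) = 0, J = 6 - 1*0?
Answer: -44616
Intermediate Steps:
J = 6 (J = 6 + 0 = 6)
W = 24 (W = 0 + 4*6 = 0 + 24 = 24)
(g(-7, -1)*169)*W = -11*169*24 = -1859*24 = -44616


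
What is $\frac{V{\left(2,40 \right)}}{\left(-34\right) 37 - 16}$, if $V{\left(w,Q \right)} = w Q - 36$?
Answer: $- \frac{22}{637} \approx -0.034537$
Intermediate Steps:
$V{\left(w,Q \right)} = -36 + Q w$ ($V{\left(w,Q \right)} = Q w - 36 = -36 + Q w$)
$\frac{V{\left(2,40 \right)}}{\left(-34\right) 37 - 16} = \frac{-36 + 40 \cdot 2}{\left(-34\right) 37 - 16} = \frac{-36 + 80}{-1258 - 16} = \frac{44}{-1274} = 44 \left(- \frac{1}{1274}\right) = - \frac{22}{637}$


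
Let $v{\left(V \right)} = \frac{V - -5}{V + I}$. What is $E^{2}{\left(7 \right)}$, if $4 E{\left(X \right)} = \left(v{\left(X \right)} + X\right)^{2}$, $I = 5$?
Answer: $256$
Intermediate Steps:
$v{\left(V \right)} = 1$ ($v{\left(V \right)} = \frac{V - -5}{V + 5} = \frac{V + 5}{5 + V} = \frac{5 + V}{5 + V} = 1$)
$E{\left(X \right)} = \frac{\left(1 + X\right)^{2}}{4}$
$E^{2}{\left(7 \right)} = \left(\frac{\left(1 + 7\right)^{2}}{4}\right)^{2} = \left(\frac{8^{2}}{4}\right)^{2} = \left(\frac{1}{4} \cdot 64\right)^{2} = 16^{2} = 256$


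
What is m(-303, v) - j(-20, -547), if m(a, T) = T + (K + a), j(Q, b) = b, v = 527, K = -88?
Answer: 683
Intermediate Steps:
m(a, T) = -88 + T + a (m(a, T) = T + (-88 + a) = -88 + T + a)
m(-303, v) - j(-20, -547) = (-88 + 527 - 303) - 1*(-547) = 136 + 547 = 683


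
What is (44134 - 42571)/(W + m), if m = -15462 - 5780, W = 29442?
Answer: 1563/8200 ≈ 0.19061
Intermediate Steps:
m = -21242
(44134 - 42571)/(W + m) = (44134 - 42571)/(29442 - 21242) = 1563/8200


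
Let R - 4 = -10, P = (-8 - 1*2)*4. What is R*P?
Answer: 240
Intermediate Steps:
P = -40 (P = (-8 - 2)*4 = -10*4 = -40)
R = -6 (R = 4 - 10 = -6)
R*P = -6*(-40) = 240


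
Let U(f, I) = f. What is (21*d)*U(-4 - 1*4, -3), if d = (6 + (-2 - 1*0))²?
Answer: -2688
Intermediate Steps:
d = 16 (d = (6 + (-2 + 0))² = (6 - 2)² = 4² = 16)
(21*d)*U(-4 - 1*4, -3) = (21*16)*(-4 - 1*4) = 336*(-4 - 4) = 336*(-8) = -2688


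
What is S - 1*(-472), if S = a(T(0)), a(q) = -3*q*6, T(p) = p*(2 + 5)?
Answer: 472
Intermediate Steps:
T(p) = 7*p (T(p) = p*7 = 7*p)
a(q) = -18*q
S = 0 (S = -126*0 = -18*0 = 0)
S - 1*(-472) = 0 - 1*(-472) = 0 + 472 = 472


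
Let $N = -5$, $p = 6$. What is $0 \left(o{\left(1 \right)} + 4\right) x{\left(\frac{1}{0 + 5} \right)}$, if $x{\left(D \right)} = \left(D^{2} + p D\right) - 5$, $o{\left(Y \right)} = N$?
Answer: $0$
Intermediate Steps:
$o{\left(Y \right)} = -5$
$x{\left(D \right)} = -5 + D^{2} + 6 D$ ($x{\left(D \right)} = \left(D^{2} + 6 D\right) - 5 = -5 + D^{2} + 6 D$)
$0 \left(o{\left(1 \right)} + 4\right) x{\left(\frac{1}{0 + 5} \right)} = 0 \left(-5 + 4\right) \left(-5 + \left(\frac{1}{0 + 5}\right)^{2} + \frac{6}{0 + 5}\right) = 0 \left(-1\right) \left(-5 + \left(\frac{1}{5}\right)^{2} + \frac{6}{5}\right) = 0 \left(-5 + \left(\frac{1}{5}\right)^{2} + 6 \cdot \frac{1}{5}\right) = 0 \left(-5 + \frac{1}{25} + \frac{6}{5}\right) = 0 \left(- \frac{94}{25}\right) = 0$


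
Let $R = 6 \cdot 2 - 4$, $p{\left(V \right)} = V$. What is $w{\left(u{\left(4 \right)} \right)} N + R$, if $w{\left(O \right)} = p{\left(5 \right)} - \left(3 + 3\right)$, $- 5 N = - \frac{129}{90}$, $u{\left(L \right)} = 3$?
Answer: $\frac{1157}{150} \approx 7.7133$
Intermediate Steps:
$N = \frac{43}{150}$ ($N = - \frac{\left(-129\right) \frac{1}{90}}{5} = \left(- \frac{1}{5}\right) \left(- \frac{43}{30}\right) = \frac{43}{150} \approx 0.28667$)
$R = 8$ ($R = 12 - 4 = 8$)
$w{\left(O \right)} = -1$ ($w{\left(O \right)} = 5 - \left(3 + 3\right) = 5 - 6 = -1$)
$w{\left(u{\left(4 \right)} \right)} N + R = \left(-1\right) \frac{43}{150} + 8 = - \frac{43}{150} + 8 = \frac{1157}{150}$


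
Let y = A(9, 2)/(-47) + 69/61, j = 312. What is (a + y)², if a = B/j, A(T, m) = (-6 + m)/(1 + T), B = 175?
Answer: 57847722081361/20003435150400 ≈ 2.8919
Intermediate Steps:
A(T, m) = (-6 + m)/(1 + T)
a = 175/312 ≈ 0.56090
y = 16337/14335 (y = ((-6 + 2)/(1 + 9))/(-47) + 69/61 = (-4/10)*(-1/47) + 69*(1/61) = ((⅒)*(-4))*(-1/47) + 69/61 = -⅖*(-1/47) + 69/61 = 2/235 + 69/61 = 16337/14335 ≈ 1.1397)
(a + y)² = (175/312 + 16337/14335)² = (7605769/4472520)² = 57847722081361/20003435150400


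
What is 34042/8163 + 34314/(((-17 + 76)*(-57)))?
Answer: -2905648/481617 ≈ -6.0331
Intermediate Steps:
34042/8163 + 34314/(((-17 + 76)*(-57))) = 34042*(1/8163) + 34314/((59*(-57))) = 34042/8163 + 34314/(-3363) = 34042/8163 + 34314*(-1/3363) = 34042/8163 - 602/59 = -2905648/481617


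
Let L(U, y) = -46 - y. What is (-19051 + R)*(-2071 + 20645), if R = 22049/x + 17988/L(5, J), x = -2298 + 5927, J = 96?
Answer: -91750644502344/257659 ≈ -3.5609e+8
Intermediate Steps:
x = 3629
R = -31073747/257659 (R = 22049/3629 + 17988/(-46 - 1*96) = 22049*(1/3629) + 17988/(-46 - 96) = 22049/3629 + 17988/(-142) = 22049/3629 + 17988*(-1/142) = 22049/3629 - 8994/71 = -31073747/257659 ≈ -120.60)
(-19051 + R)*(-2071 + 20645) = (-19051 - 31073747/257659)*(-2071 + 20645) = -4939735356/257659*18574 = -91750644502344/257659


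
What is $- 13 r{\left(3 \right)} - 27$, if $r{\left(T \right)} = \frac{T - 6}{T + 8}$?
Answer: $- \frac{258}{11} \approx -23.455$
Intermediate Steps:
$r{\left(T \right)} = \frac{-6 + T}{8 + T}$
$- 13 r{\left(3 \right)} - 27 = - 13 \frac{-6 + 3}{8 + 3} - 27 = - 13 \cdot \frac{1}{11} \left(-3\right) - 27 = \left(-13\right) \left(- \frac{3}{11}\right) - 27 = \frac{39}{11} - 27 = - \frac{258}{11}$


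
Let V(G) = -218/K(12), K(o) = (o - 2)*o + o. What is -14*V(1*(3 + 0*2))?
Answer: 763/33 ≈ 23.121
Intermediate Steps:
K(o) = o + o*(-2 + o) (K(o) = (-2 + o)*o + o = o*(-2 + o) + o = o + o*(-2 + o))
V(G) = -109/66 (V(G) = -218*1/(12*(-1 + 12)) = -218/(12*11) = -218/132 = -218*1/132 = -109/66)
-14*V(1*(3 + 0*2)) = -14*(-109/66) = 763/33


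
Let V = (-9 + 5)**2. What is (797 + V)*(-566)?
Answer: -460158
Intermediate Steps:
V = 16 (V = (-4)**2 = 16)
(797 + V)*(-566) = (797 + 16)*(-566) = 813*(-566) = -460158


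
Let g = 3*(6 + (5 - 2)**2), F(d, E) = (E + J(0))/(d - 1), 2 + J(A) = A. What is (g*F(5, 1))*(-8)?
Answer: 90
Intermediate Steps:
J(A) = -2 + A
F(d, E) = (-2 + E)/(-1 + d) (F(d, E) = (E + (-2 + 0))/(d - 1) = (E - 2)/(-1 + d) = (-2 + E)/(-1 + d))
g = 45 (g = 3*(6 + 3**2) = 3*(6 + 9) = 3*15 = 45)
(g*F(5, 1))*(-8) = (45*((-2 + 1)/(-1 + 5)))*(-8) = (45*(-1/4))*(-8) = -45/4*(-8) = 90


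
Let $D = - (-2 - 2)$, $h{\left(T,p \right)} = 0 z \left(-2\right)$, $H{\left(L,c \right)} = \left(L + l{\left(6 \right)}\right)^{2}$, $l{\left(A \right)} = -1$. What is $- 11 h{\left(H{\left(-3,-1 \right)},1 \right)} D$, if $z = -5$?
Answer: $0$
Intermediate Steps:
$H{\left(L,c \right)} = \left(-1 + L\right)^{2}$ ($H{\left(L,c \right)} = \left(L - 1\right)^{2} = \left(-1 + L\right)^{2}$)
$h{\left(T,p \right)} = 0$ ($h{\left(T,p \right)} = 0 \left(-5\right) \left(-2\right) = 0 \left(-2\right) = 0$)
$D = 4$ ($D = \left(-1\right) \left(-4\right) = 4$)
$- 11 h{\left(H{\left(-3,-1 \right)},1 \right)} D = \left(-11\right) 0 \cdot 4 = 0 \cdot 4 = 0$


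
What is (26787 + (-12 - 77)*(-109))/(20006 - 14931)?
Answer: 36488/5075 ≈ 7.1898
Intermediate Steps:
(26787 + (-12 - 77)*(-109))/(20006 - 14931) = (26787 - 89*(-109))/5075 = (26787 + 9701)*(1/5075) = 36488*(1/5075) = 36488/5075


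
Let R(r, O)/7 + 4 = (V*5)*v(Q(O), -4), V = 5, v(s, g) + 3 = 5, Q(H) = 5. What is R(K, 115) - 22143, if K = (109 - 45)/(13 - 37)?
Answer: -21821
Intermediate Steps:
K = -8/3 (K = 64/(-24) = 64*(-1/24) = -8/3 ≈ -2.6667)
v(s, g) = 2 (v(s, g) = -3 + 5 = 2)
R(r, O) = 322 (R(r, O) = -28 + 7*((5*5)*2) = -28 + 7*(25*2) = -28 + 7*50 = -28 + 350 = 322)
R(K, 115) - 22143 = 322 - 22143 = -21821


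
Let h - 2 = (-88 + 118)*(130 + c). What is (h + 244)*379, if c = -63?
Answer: 855024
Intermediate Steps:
h = 2012 (h = 2 + (-88 + 118)*(130 - 63) = 2 + 30*67 = 2 + 2010 = 2012)
(h + 244)*379 = (2012 + 244)*379 = 2256*379 = 855024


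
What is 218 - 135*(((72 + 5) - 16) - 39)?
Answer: -2752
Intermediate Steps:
218 - 135*(((72 + 5) - 16) - 39) = 218 - 135*((77 - 16) - 39) = 218 - 135*(61 - 39) = 218 - 135*22 = 218 - 2970 = -2752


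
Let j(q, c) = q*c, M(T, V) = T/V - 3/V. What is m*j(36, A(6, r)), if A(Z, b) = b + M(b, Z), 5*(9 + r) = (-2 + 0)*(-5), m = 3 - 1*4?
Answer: 312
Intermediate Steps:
M(T, V) = -3/V + T/V
m = -1 (m = 3 - 4 = -1)
r = -7 (r = -9 + ((-2 + 0)*(-5))/5 = -9 + (-2*(-5))/5 = -9 + (1/5)*10 = -9 + 2 = -7)
A(Z, b) = b + (-3 + b)/Z
j(q, c) = c*q
m*j(36, A(6, r)) = -(-3 - 7 + 6*(-7))/6*36 = -(-3 - 7 - 42)/6*36 = -(1/6)*(-52)*36 = -(-26)*36/3 = -1*(-312) = 312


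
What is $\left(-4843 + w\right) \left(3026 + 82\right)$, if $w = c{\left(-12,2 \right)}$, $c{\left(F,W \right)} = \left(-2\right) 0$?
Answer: $-15052044$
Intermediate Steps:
$c{\left(F,W \right)} = 0$
$w = 0$
$\left(-4843 + w\right) \left(3026 + 82\right) = \left(-4843 + 0\right) \left(3026 + 82\right) = \left(-4843\right) 3108 = -15052044$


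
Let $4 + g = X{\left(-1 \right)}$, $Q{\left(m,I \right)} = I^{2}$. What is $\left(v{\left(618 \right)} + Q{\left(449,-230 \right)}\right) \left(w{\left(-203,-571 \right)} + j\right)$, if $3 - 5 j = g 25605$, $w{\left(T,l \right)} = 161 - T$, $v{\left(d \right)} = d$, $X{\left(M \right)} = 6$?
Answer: $- \frac{2643093466}{5} \approx -5.2862 \cdot 10^{8}$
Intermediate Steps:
$g = 2$ ($g = -4 + 6 = 2$)
$j = - \frac{51207}{5}$ ($j = \frac{3}{5} - \frac{2 \cdot 25605}{5} = \frac{3}{5} - 10242 = - \frac{51207}{5} \approx -10241.0$)
$\left(v{\left(618 \right)} + Q{\left(449,-230 \right)}\right) \left(w{\left(-203,-571 \right)} + j\right) = \left(618 + \left(-230\right)^{2}\right) \left(\left(161 - -203\right) - \frac{51207}{5}\right) = \left(618 + 52900\right) \left(\left(161 + 203\right) - \frac{51207}{5}\right) = 53518 \left(364 - \frac{51207}{5}\right) = 53518 \left(- \frac{49387}{5}\right) = - \frac{2643093466}{5}$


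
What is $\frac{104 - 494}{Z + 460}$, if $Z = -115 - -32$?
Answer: $- \frac{30}{29} \approx -1.0345$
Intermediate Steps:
$Z = -83$ ($Z = -115 + 32 = -83$)
$\frac{104 - 494}{Z + 460} = \frac{104 - 494}{-83 + 460} = - \frac{390}{377} = \left(-390\right) \frac{1}{377} = - \frac{30}{29}$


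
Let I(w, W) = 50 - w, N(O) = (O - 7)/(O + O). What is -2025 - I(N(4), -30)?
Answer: -16603/8 ≈ -2075.4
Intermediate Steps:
N(O) = (-7 + O)/(2*O) (N(O) = (-7 + O)/((2*O)) = (-7 + O)*(1/(2*O)) = (-7 + O)/(2*O))
-2025 - I(N(4), -30) = -2025 - (50 - (-7 + 4)/(2*4)) = -2025 - (50 - (-3)/(2*4)) = -2025 - (50 - 1*(-3/8)) = -2025 - (50 + 3/8) = -2025 - 1*403/8 = -2025 - 403/8 = -16603/8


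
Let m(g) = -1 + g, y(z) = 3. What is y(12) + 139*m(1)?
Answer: 3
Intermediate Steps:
y(12) + 139*m(1) = 3 + 139*(-1 + 1) = 3 + 139*0 = 3 + 0 = 3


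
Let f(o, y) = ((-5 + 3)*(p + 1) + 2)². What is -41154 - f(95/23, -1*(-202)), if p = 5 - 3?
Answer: -41170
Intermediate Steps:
p = 2
f(o, y) = 16 (f(o, y) = ((-5 + 3)*(2 + 1) + 2)² = (-2*3 + 2)² = (-6 + 2)² = (-4)² = 16)
-41154 - f(95/23, -1*(-202)) = -41154 - 1*16 = -41154 - 16 = -41170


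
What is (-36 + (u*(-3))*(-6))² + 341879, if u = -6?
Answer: 362615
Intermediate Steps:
(-36 + (u*(-3))*(-6))² + 341879 = (-36 - 6*(-3)*(-6))² + 341879 = (-36 + 18*(-6))² + 341879 = (-36 - 108)² + 341879 = (-144)² + 341879 = 20736 + 341879 = 362615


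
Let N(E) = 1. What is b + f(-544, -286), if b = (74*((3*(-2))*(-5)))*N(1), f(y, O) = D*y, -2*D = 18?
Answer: 7116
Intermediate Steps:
D = -9 (D = -½*18 = -9)
f(y, O) = -9*y
b = 2220 (b = (74*((3*(-2))*(-5)))*1 = (74*(-6*(-5)))*1 = (74*30)*1 = 2220*1 = 2220)
b + f(-544, -286) = 2220 - 9*(-544) = 2220 + 4896 = 7116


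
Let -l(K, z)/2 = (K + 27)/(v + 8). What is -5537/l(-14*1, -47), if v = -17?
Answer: -49833/26 ≈ -1916.7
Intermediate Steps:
l(K, z) = 6 + 2*K/9 (l(K, z) = -2*(K + 27)/(-17 + 8) = -2*(27 + K)/(-9) = -2*(27 + K)*(-1)/9 = -2*(-3 - K/9) = 6 + 2*K/9)
-5537/l(-14*1, -47) = -5537/(6 + 2*(-14*1)/9) = -5537/(6 + (2/9)*(-14)) = -5537/(6 - 28/9) = -5537/26/9 = -5537*9/26 = -49833/26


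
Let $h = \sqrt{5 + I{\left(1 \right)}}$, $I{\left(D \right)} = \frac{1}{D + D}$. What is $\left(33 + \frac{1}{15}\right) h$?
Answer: $\frac{248 \sqrt{22}}{15} \approx 77.548$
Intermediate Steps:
$I{\left(D \right)} = \frac{1}{2 D}$
$h = \frac{\sqrt{22}}{2}$ ($h = \sqrt{5 + \frac{1}{2 \cdot 1}} = \sqrt{5 + \frac{1}{2} \cdot 1} = \sqrt{5 + \frac{1}{2}} = \sqrt{\frac{11}{2}} = \frac{\sqrt{22}}{2} \approx 2.3452$)
$\left(33 + \frac{1}{15}\right) h = \left(33 + \frac{1}{15}\right) \frac{\sqrt{22}}{2} = \frac{496 \frac{\sqrt{22}}{2}}{15} = \frac{248 \sqrt{22}}{15}$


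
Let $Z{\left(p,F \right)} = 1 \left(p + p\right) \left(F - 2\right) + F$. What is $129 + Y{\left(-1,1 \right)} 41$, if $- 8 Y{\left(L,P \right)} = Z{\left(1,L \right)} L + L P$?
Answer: $\frac{393}{4} \approx 98.25$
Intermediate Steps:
$Z{\left(p,F \right)} = F + 2 p \left(-2 + F\right)$ ($Z{\left(p,F \right)} = 1 \cdot 2 p \left(-2 + F\right) + F = 2 p \left(-2 + F\right) + F = F + 2 p \left(-2 + F\right)$)
$Y{\left(L,P \right)} = - \frac{L P}{8} - \frac{L \left(-4 + 3 L\right)}{8}$ ($Y{\left(L,P \right)} = - \frac{\left(L - 4 + 2 L 1\right) L + L P}{8} = - \frac{\left(L - 4 + 2 L\right) L + L P}{8} = - \frac{\left(-4 + 3 L\right) L + L P}{8} = - \frac{L \left(-4 + 3 L\right) + L P}{8} = - \frac{L P + L \left(-4 + 3 L\right)}{8} = - \frac{L P}{8} - \frac{L \left(-4 + 3 L\right)}{8}$)
$129 + Y{\left(-1,1 \right)} 41 = 129 + \frac{1}{8} \left(-1\right) \left(4 - 1 - -3\right) 41 = 129 + \frac{1}{8} \left(-1\right) \left(4 - 1 + 3\right) 41 = 129 + \frac{1}{8} \left(-1\right) 6 \cdot 41 = 129 - \frac{123}{4} = \frac{393}{4}$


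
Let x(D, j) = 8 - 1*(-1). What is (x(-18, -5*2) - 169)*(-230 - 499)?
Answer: 116640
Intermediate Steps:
x(D, j) = 9 (x(D, j) = 8 + 1 = 9)
(x(-18, -5*2) - 169)*(-230 - 499) = (9 - 169)*(-230 - 499) = -160*(-729) = 116640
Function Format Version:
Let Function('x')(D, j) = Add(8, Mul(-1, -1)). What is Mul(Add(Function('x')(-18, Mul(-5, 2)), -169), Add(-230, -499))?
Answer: 116640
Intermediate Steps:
Function('x')(D, j) = 9 (Function('x')(D, j) = Add(8, 1) = 9)
Mul(Add(Function('x')(-18, Mul(-5, 2)), -169), Add(-230, -499)) = Mul(Add(9, -169), Add(-230, -499)) = Mul(-160, -729) = 116640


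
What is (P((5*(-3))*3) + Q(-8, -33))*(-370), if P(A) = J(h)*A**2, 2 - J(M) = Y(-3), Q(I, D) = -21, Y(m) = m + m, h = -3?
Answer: -5986230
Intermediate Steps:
Y(m) = 2*m
J(M) = 8 (J(M) = 2 - 2*(-3) = 2 - 1*(-6) = 2 + 6 = 8)
P(A) = 8*A**2
(P((5*(-3))*3) + Q(-8, -33))*(-370) = (8*((5*(-3))*3)**2 - 21)*(-370) = (8*(-15*3)**2 - 21)*(-370) = (8*(-45)**2 - 21)*(-370) = (8*2025 - 21)*(-370) = (16200 - 21)*(-370) = 16179*(-370) = -5986230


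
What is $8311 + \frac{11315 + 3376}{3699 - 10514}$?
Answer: $\frac{56624774}{6815} \approx 8308.8$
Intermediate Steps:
$8311 + \frac{11315 + 3376}{3699 - 10514} = 8311 + \frac{14691}{-6815} = 8311 + 14691 \left(- \frac{1}{6815}\right) = 8311 - \frac{14691}{6815} = \frac{56624774}{6815}$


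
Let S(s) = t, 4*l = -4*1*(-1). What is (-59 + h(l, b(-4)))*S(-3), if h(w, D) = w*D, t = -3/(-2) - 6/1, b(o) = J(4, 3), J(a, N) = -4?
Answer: 567/2 ≈ 283.50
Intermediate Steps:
b(o) = -4
l = 1 (l = (-4*1*(-1))/4 = (-4*(-1))/4 = (¼)*4 = 1)
t = -9/2 (t = -3*(-½) - 6*1 = 3/2 - 6 = -9/2 ≈ -4.5000)
S(s) = -9/2
h(w, D) = D*w
(-59 + h(l, b(-4)))*S(-3) = (-59 - 4*1)*(-9/2) = (-59 - 4)*(-9/2) = -63*(-9/2) = 567/2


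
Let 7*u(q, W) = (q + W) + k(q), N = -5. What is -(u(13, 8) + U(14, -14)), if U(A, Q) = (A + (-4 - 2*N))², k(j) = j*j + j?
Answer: -429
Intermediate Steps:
k(j) = j + j² (k(j) = j² + j = j + j²)
U(A, Q) = (6 + A)² (U(A, Q) = (A + (-4 - 2*(-5)))² = (A + (-4 + 10))² = (A + 6)² = (6 + A)²)
u(q, W) = W/7 + q/7 + q*(1 + q)/7 (u(q, W) = ((q + W) + q*(1 + q))/7 = ((W + q) + q*(1 + q))/7 = (W + q + q*(1 + q))/7 = W/7 + q/7 + q*(1 + q)/7)
-(u(13, 8) + U(14, -14)) = -(((⅐)*8 + (⅐)*13 + (⅐)*13*(1 + 13)) + (6 + 14)²) = -((8/7 + 13/7 + (⅐)*13*14) + 20²) = -((8/7 + 13/7 + 26) + 400) = -(29 + 400) = -1*429 = -429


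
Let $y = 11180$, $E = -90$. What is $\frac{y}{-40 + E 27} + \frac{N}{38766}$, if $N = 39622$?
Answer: $- \frac{1290529}{368277} \approx -3.5042$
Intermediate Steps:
$\frac{y}{-40 + E 27} + \frac{N}{38766} = \frac{11180}{-40 - 2430} + \frac{39622}{38766} = \frac{11180}{-40 - 2430} + 39622 \cdot \frac{1}{38766} = \frac{11180}{-2470} + \frac{19811}{19383} = 11180 \left(- \frac{1}{2470}\right) + \frac{19811}{19383} = - \frac{86}{19} + \frac{19811}{19383} = - \frac{1290529}{368277}$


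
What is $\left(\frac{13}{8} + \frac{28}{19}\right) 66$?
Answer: $\frac{15543}{76} \approx 204.51$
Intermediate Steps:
$\left(\frac{13}{8} + \frac{28}{19}\right) 66 = \frac{471}{152} \cdot 66 = \frac{15543}{76}$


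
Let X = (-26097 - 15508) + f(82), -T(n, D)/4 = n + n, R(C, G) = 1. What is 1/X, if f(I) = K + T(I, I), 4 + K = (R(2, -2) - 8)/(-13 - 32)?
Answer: -45/1901918 ≈ -2.3660e-5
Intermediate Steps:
T(n, D) = -8*n (T(n, D) = -4*(n + n) = -8*n)
K = -173/45 (K = -4 + (1 - 8)/(-13 - 32) = -4 - 7/(-45) = -4 - 7*(-1/45) = -4 + 7/45 = -173/45 ≈ -3.8444)
f(I) = -173/45 - 8*I
X = -1901918/45 (X = (-26097 - 15508) + (-173/45 - 8*82) = -41605 + (-173/45 - 656) = -41605 - 29693/45 = -1901918/45 ≈ -42265.)
1/X = 1/(-1901918/45) = -45/1901918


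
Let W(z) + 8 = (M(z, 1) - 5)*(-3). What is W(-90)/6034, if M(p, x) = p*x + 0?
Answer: 277/6034 ≈ 0.045907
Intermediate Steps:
M(p, x) = p*x
W(z) = 7 - 3*z (W(z) = -8 + (z*1 - 5)*(-3) = -8 + (z - 5)*(-3) = -8 + (-5 + z)*(-3) = -8 + (15 - 3*z) = 7 - 3*z)
W(-90)/6034 = (7 - 3*(-90))/6034 = (7 + 270)*(1/6034) = 277*(1/6034) = 277/6034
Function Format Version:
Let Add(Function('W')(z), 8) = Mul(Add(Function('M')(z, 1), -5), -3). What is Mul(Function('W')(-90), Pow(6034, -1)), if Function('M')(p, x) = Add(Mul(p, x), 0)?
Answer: Rational(277, 6034) ≈ 0.045907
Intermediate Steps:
Function('M')(p, x) = Mul(p, x)
Function('W')(z) = Add(7, Mul(-3, z)) (Function('W')(z) = Add(-8, Mul(Add(Mul(z, 1), -5), -3)) = Add(-8, Mul(Add(z, -5), -3)) = Add(-8, Mul(Add(-5, z), -3)) = Add(-8, Add(15, Mul(-3, z))) = Add(7, Mul(-3, z)))
Mul(Function('W')(-90), Pow(6034, -1)) = Mul(Add(7, Mul(-3, -90)), Pow(6034, -1)) = Mul(Add(7, 270), Rational(1, 6034)) = Mul(277, Rational(1, 6034)) = Rational(277, 6034)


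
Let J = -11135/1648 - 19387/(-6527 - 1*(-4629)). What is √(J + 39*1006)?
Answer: 3*√666477064597903/390988 ≈ 198.08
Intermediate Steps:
J = 5407773/1563952 (J = -11135*1/1648 - 19387/(-6527 + 4629) = -11135/1648 - 19387/(-1898) = -11135/1648 - 19387*(-1/1898) = -11135/1648 + 19387/1898 = 5407773/1563952 ≈ 3.4578)
√(J + 39*1006) = √(5407773/1563952 + 39*1006) = √(5407773/1563952 + 39234) = √(61365500541/1563952) = 3*√666477064597903/390988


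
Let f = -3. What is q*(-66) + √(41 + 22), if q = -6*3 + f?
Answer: 1386 + 3*√7 ≈ 1393.9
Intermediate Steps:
q = -21 (q = -6*3 - 3 = -18 - 3 = -21)
q*(-66) + √(41 + 22) = -21*(-66) + √(41 + 22) = 1386 + √63 = 1386 + 3*√7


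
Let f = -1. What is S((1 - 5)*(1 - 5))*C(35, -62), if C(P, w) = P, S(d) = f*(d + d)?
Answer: -1120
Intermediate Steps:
S(d) = -2*d (S(d) = -(d + d) = -2*d)
S((1 - 5)*(1 - 5))*C(35, -62) = -2*(1 - 5)*(1 - 5)*35 = -(-8)*(-4)*35 = -2*16*35 = -32*35 = -1120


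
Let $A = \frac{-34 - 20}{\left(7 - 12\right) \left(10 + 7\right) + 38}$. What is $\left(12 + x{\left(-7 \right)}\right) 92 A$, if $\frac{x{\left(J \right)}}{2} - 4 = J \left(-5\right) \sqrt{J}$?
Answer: $\frac{99360}{47} + \frac{347760 i \sqrt{7}}{47} \approx 2114.0 + 19576.0 i$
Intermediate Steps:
$x{\left(J \right)} = 8 - 10 J^{\frac{3}{2}}$ ($x{\left(J \right)} = 8 + 2 J \left(-5\right) \sqrt{J} = 8 + 2 - 5 J \sqrt{J} = 8 + 2 \left(- 5 J^{\frac{3}{2}}\right) = 8 - 10 J^{\frac{3}{2}}$)
$A = \frac{54}{47}$ ($A = - \frac{54}{\left(-5\right) 17 + 38} = - \frac{54}{-85 + 38} = - \frac{54}{-47} = \left(-54\right) \left(- \frac{1}{47}\right) = \frac{54}{47} \approx 1.1489$)
$\left(12 + x{\left(-7 \right)}\right) 92 A = \left(12 + \left(8 - 10 \left(-7\right)^{\frac{3}{2}}\right)\right) 92 \cdot \frac{54}{47} = \left(12 + \left(8 - 10 \left(- 7 i \sqrt{7}\right)\right)\right) 92 \cdot \frac{54}{47} = \left(12 + \left(8 + 70 i \sqrt{7}\right)\right) 92 \cdot \frac{54}{47} = \left(20 + 70 i \sqrt{7}\right) 92 \cdot \frac{54}{47} = \left(1840 + 6440 i \sqrt{7}\right) \frac{54}{47} = \frac{99360}{47} + \frac{347760 i \sqrt{7}}{47}$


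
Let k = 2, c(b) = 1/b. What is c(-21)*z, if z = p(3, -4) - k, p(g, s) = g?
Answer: -1/21 ≈ -0.047619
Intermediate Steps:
z = 1 (z = 3 - 1*2 = 3 - 2 = 1)
c(-21)*z = 1/(-21) = -1/21*1 = -1/21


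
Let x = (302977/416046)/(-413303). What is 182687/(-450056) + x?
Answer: -15706862508755059/38694253171728264 ≈ -0.40592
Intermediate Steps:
x = -302977/171953059938 (x = (302977*(1/416046))*(-1/413303) = (302977/416046)*(-1/413303) = -302977/171953059938 ≈ -1.7620e-6)
182687/(-450056) + x = 182687/(-450056) - 302977/171953059938 = 182687*(-1/450056) - 302977/171953059938 = -182687/450056 - 302977/171953059938 = -15706862508755059/38694253171728264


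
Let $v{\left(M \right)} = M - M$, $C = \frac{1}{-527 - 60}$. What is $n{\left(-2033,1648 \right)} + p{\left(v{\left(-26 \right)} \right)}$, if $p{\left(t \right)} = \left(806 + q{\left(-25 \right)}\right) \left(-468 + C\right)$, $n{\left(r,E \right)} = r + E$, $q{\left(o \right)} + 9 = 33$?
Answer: $- \frac{228241105}{587} \approx -3.8883 \cdot 10^{5}$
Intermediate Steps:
$q{\left(o \right)} = 24$ ($q{\left(o \right)} = -9 + 33 = 24$)
$C = - \frac{1}{587}$ ($C = \frac{1}{-587} = - \frac{1}{587} \approx -0.0017036$)
$v{\left(M \right)} = 0$
$n{\left(r,E \right)} = E + r$
$p{\left(t \right)} = - \frac{228015110}{587}$ ($p{\left(t \right)} = \left(806 + 24\right) \left(-468 - \frac{1}{587}\right) = 830 \left(- \frac{274717}{587}\right) = - \frac{228015110}{587}$)
$n{\left(-2033,1648 \right)} + p{\left(v{\left(-26 \right)} \right)} = \left(1648 - 2033\right) - \frac{228015110}{587} = -385 - \frac{228015110}{587} = - \frac{228241105}{587}$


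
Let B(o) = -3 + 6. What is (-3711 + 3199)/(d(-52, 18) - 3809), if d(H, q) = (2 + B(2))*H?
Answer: 512/4069 ≈ 0.12583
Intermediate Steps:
B(o) = 3
d(H, q) = 5*H (d(H, q) = (2 + 3)*H = 5*H)
(-3711 + 3199)/(d(-52, 18) - 3809) = (-3711 + 3199)/(5*(-52) - 3809) = -512/(-260 - 3809) = -512/(-4069) = -512*(-1/4069) = 512/4069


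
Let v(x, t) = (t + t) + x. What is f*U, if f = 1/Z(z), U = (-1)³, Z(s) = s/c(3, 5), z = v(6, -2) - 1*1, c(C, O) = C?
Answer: -3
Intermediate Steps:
v(x, t) = x + 2*t (v(x, t) = 2*t + x = x + 2*t)
z = 1 (z = (6 + 2*(-2)) - 1*1 = (6 - 4) - 1 = 2 - 1 = 1)
Z(s) = s/3
U = -1
f = 3 (f = 1/((⅓)*1) = 1/(⅓) = 3)
f*U = 3*(-1) = -3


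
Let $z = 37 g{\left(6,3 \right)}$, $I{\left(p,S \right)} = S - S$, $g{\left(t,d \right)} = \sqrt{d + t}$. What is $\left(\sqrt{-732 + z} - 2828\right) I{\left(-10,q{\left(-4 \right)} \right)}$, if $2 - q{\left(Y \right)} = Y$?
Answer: $0$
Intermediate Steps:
$q{\left(Y \right)} = 2 - Y$
$I{\left(p,S \right)} = 0$
$z = 111$ ($z = 37 \sqrt{3 + 6} = 37 \sqrt{9} = 37 \cdot 3 = 111$)
$\left(\sqrt{-732 + z} - 2828\right) I{\left(-10,q{\left(-4 \right)} \right)} = \left(\sqrt{-732 + 111} - 2828\right) 0 = \left(\sqrt{-621} - 2828\right) 0 = \left(3 i \sqrt{69} - 2828\right) 0 = \left(-2828 + 3 i \sqrt{69}\right) 0 = 0$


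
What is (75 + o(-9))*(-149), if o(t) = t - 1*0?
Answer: -9834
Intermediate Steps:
o(t) = t (o(t) = t + 0 = t)
(75 + o(-9))*(-149) = (75 - 9)*(-149) = 66*(-149) = -9834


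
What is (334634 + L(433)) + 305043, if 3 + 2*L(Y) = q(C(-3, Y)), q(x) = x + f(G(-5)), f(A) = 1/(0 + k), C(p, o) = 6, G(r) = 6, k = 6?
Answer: 7676143/12 ≈ 6.3968e+5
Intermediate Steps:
f(A) = 1/6 (f(A) = 1/(0 + 6) = 1/6)
q(x) = 1/6 + x (q(x) = x + 1/6 = 1/6 + x)
L(Y) = 19/12 (L(Y) = -3/2 + (1/6 + 6)/2 = -3/2 + (1/2)*(37/6) = -3/2 + 37/12 = 19/12)
(334634 + L(433)) + 305043 = (334634 + 19/12) + 305043 = 4015627/12 + 305043 = 7676143/12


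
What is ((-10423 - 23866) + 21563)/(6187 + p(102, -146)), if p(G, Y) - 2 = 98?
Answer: -12726/6287 ≈ -2.0242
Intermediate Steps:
p(G, Y) = 100 (p(G, Y) = 2 + 98 = 100)
((-10423 - 23866) + 21563)/(6187 + p(102, -146)) = ((-10423 - 23866) + 21563)/(6187 + 100) = (-34289 + 21563)/6287 = -12726*1/6287 = -12726/6287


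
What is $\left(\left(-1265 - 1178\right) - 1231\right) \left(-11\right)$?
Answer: $40414$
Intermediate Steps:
$\left(\left(-1265 - 1178\right) - 1231\right) \left(-11\right) = \left(-2443 - 1231\right) \left(-11\right) = \left(-3674\right) \left(-11\right) = 40414$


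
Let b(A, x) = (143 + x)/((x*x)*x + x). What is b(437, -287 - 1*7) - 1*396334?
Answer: -10071829055501/25412478 ≈ -3.9633e+5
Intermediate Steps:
b(A, x) = (143 + x)/(x + x³) (b(A, x) = (143 + x)/(x²*x + x) = (143 + x)/(x³ + x) = (143 + x)/(x + x³))
b(437, -287 - 1*7) - 1*396334 = (143 + (-287 - 1*7))/((-287 - 1*7) + (-287 - 1*7)³) - 1*396334 = (143 + (-287 - 7))/((-287 - 7) + (-287 - 7)³) - 396334 = (143 - 294)/(-294 + (-294)³) - 396334 = -151/(-294 - 25412184) - 396334 = -151/(-25412478) - 396334 = -1/25412478*(-151) - 396334 = 151/25412478 - 396334 = -10071829055501/25412478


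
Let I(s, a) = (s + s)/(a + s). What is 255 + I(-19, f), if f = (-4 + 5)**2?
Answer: 2314/9 ≈ 257.11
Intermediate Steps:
f = 1 (f = 1**2 = 1)
I(s, a) = 2*s/(a + s) (I(s, a) = (2*s)/(a + s) = 2*s/(a + s))
255 + I(-19, f) = 255 + 2*(-19)/(1 - 19) = 255 + 2*(-19)/(-18) = 255 + 2*(-19)*(-1/18) = 255 + 19/9 = 2314/9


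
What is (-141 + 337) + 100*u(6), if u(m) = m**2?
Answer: 3796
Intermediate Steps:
(-141 + 337) + 100*u(6) = (-141 + 337) + 100*6**2 = 196 + 100*36 = 196 + 3600 = 3796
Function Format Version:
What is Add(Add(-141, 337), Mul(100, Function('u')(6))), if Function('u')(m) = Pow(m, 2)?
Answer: 3796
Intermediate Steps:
Add(Add(-141, 337), Mul(100, Function('u')(6))) = Add(Add(-141, 337), Mul(100, Pow(6, 2))) = Add(196, Mul(100, 36)) = Add(196, 3600) = 3796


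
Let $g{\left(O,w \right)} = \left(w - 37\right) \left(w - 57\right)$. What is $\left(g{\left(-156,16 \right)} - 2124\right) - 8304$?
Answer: $-9567$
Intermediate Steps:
$g{\left(O,w \right)} = \left(-57 + w\right) \left(-37 + w\right)$ ($g{\left(O,w \right)} = \left(-37 + w\right) \left(-57 + w\right) = \left(-57 + w\right) \left(-37 + w\right)$)
$\left(g{\left(-156,16 \right)} - 2124\right) - 8304 = \left(\left(2109 + 16^{2} - 1504\right) - 2124\right) - 8304 = \left(\left(2109 + 256 - 1504\right) - 2124\right) - 8304 = \left(861 - 2124\right) - 8304 = -1263 - 8304 = -9567$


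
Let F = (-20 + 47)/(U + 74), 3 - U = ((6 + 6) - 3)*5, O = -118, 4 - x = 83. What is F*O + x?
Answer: -2857/16 ≈ -178.56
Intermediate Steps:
x = -79 (x = 4 - 1*83 = 4 - 83 = -79)
U = -42 (U = 3 - ((6 + 6) - 3)*5 = 3 - (12 - 3)*5 = 3 - 9*5 = 3 - 1*45 = 3 - 45 = -42)
F = 27/32 (F = (-20 + 47)/(-42 + 74) = 27/32 ≈ 0.84375)
F*O + x = (27/32)*(-118) - 79 = -1593/16 - 79 = -2857/16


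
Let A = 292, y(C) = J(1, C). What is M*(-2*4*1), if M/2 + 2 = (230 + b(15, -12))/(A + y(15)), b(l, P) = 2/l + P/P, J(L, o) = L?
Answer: 85168/4395 ≈ 19.378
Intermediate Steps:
y(C) = 1
b(l, P) = 1 + 2/l (b(l, P) = 2/l + 1 = 1 + 2/l)
M = -10646/4395 (M = -4 + 2*((230 + (2 + 15)/15)/(292 + 1)) = -4 + 2*((230 + (1/15)*17)/293) = -4 + 2*((230 + 17/15)*(1/293)) = -4 + 2*((3467/15)*(1/293)) = -4 + 2*(3467/4395) = -4 + 6934/4395 = -10646/4395 ≈ -2.4223)
M*(-2*4*1) = -10646*(-2*4)/4395 = -(-85168)/4395 = -10646/4395*(-8) = 85168/4395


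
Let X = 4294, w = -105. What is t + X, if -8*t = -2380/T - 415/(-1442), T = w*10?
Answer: 742978507/173040 ≈ 4293.7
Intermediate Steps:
T = -1050 (T = -105*10 = -1050)
t = -55253/173040 (t = -(-2380/(-1050) - 415/(-1442))/8 = -(-2380*(-1/1050) - 415*(-1/1442))/8 = -(34/15 + 415/1442)/8 = -1/8*55253/21630 = -55253/173040 ≈ -0.31931)
t + X = -55253/173040 + 4294 = 742978507/173040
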